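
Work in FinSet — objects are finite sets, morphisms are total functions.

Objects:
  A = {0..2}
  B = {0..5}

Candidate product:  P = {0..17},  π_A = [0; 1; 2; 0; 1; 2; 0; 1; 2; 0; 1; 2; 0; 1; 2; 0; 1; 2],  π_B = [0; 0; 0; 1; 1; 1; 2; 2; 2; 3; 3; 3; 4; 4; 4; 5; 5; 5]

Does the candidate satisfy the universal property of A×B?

Answer: VALID PRODUCT

Work:
|A|·|B| = 3·6 = 18;  |P| = 18
Check the pairing map k ↦ (π_A(k), π_B(k)):
  0 : (0,0)
  1 : (1,0)
  2 : (2,0)
  3 : (0,1)
  4 : (1,1)
  5 : (2,1)
  6 : (0,2)
  7 : (1,2)
  8 : (2,2)
  9 : (0,3)
  10 : (1,3)
  11 : (2,3)
  12 : (0,4)
  13 : (1,4)
  14 : (2,4)
  15 : (0,5)
  16 : (1,5)
  17 : (2,5)
distinct pairs in image: 18 / 18 needed
  → bijection onto A×B; projections well-typed.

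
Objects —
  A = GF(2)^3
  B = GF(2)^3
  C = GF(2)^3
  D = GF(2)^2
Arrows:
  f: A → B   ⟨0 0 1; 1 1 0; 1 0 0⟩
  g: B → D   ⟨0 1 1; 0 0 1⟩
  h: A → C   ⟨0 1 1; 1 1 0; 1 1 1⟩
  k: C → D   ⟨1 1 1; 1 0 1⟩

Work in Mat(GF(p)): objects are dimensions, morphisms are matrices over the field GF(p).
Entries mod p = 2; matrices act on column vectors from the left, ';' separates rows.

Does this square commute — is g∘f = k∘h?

Answer: COMMUTES

Work:
Along f;g (path 1):
  e0=[1,0,0] f→[0,1,1] g→[0,1]
  e1=[0,1,0] f→[0,1,0] g→[1,0]
  e2=[0,0,1] f→[1,0,0] g→[0,0]
  result₁ = ⟨0 1 0; 1 0 0⟩
Along h;k (path 2):
  e0=[1,0,0] h→[0,1,1] k→[0,1]
  e1=[0,1,0] h→[1,1,1] k→[1,0]
  e2=[0,0,1] h→[1,0,1] k→[0,0]
  result₂ = ⟨0 1 0; 1 0 0⟩
Equal? equal; square commutes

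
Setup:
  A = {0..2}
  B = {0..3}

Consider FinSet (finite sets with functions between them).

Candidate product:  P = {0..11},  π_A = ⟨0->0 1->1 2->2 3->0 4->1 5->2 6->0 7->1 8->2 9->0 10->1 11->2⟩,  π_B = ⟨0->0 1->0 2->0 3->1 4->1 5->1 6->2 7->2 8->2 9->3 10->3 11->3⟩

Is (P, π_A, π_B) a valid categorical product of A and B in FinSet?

|A|·|B| = 3·4 = 12;  |P| = 12
Check the pairing map k ↦ (π_A(k), π_B(k)):
  0 -> (0,0)
  1 -> (1,0)
  2 -> (2,0)
  3 -> (0,1)
  4 -> (1,1)
  5 -> (2,1)
  6 -> (0,2)
  7 -> (1,2)
  8 -> (2,2)
  9 -> (0,3)
  10 -> (1,3)
  11 -> (2,3)
distinct pairs in image: 12 / 12 needed
  → bijection onto A×B; projections well-typed.

Answer: VALID PRODUCT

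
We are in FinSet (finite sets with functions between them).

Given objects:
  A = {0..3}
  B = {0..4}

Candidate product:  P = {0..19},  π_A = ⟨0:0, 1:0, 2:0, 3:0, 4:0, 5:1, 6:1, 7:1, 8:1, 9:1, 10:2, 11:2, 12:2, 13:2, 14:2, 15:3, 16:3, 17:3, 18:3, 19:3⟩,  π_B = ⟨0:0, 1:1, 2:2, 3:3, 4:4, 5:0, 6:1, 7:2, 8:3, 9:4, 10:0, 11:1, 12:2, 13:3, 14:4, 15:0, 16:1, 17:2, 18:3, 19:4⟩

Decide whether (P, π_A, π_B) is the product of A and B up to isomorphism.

Answer: VALID PRODUCT

Trace:
|A|·|B| = 4·5 = 20;  |P| = 20
Check the pairing map k ↦ (π_A(k), π_B(k)):
  0 : (0,0)
  1 : (0,1)
  2 : (0,2)
  3 : (0,3)
  4 : (0,4)
  5 : (1,0)
  6 : (1,1)
  7 : (1,2)
  8 : (1,3)
  9 : (1,4)
  10 : (2,0)
  11 : (2,1)
  12 : (2,2)
  13 : (2,3)
  14 : (2,4)
  15 : (3,0)
  16 : (3,1)
  17 : (3,2)
  18 : (3,3)
  19 : (3,4)
distinct pairs in image: 20 / 20 needed
  → bijection onto A×B; projections well-typed.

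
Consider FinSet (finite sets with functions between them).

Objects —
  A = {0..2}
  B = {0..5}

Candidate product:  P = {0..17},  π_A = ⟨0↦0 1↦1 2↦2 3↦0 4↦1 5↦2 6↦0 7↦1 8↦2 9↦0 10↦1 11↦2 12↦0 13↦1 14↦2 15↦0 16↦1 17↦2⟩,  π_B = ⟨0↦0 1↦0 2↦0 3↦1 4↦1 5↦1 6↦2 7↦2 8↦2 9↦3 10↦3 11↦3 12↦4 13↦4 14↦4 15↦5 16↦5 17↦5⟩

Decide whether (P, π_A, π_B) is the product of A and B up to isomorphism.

Answer: VALID PRODUCT

Derivation:
|A|·|B| = 3·6 = 18;  |P| = 18
Check the pairing map k ↦ (π_A(k), π_B(k)):
  0 ↦ (0,0)
  1 ↦ (1,0)
  2 ↦ (2,0)
  3 ↦ (0,1)
  4 ↦ (1,1)
  5 ↦ (2,1)
  6 ↦ (0,2)
  7 ↦ (1,2)
  8 ↦ (2,2)
  9 ↦ (0,3)
  10 ↦ (1,3)
  11 ↦ (2,3)
  12 ↦ (0,4)
  13 ↦ (1,4)
  14 ↦ (2,4)
  15 ↦ (0,5)
  16 ↦ (1,5)
  17 ↦ (2,5)
distinct pairs in image: 18 / 18 needed
  → bijection onto A×B; projections well-typed.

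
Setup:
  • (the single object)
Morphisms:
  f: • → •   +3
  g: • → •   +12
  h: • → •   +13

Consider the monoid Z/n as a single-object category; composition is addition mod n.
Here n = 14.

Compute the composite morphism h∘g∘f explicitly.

  0 +3≡3 +12≡1 +13≡0  (mod 14)
⟦path⟧: +0

Answer: +0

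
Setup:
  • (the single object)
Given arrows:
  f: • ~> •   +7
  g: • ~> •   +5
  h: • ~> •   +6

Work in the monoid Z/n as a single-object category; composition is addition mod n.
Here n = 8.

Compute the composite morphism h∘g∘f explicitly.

  0 +7≡7 +5≡4 +6≡2  (mod 8)
⟦path⟧: +2

Answer: +2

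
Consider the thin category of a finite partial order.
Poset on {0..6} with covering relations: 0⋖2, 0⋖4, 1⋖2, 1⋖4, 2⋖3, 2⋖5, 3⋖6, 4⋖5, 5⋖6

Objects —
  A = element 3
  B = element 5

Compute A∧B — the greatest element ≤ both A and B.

Common predecessors of 3,5: {0,1,2}
  0 ≤ 2
  1 ≤ 2
  2 ≤ 2
glb = 2

Answer: A∧B = 2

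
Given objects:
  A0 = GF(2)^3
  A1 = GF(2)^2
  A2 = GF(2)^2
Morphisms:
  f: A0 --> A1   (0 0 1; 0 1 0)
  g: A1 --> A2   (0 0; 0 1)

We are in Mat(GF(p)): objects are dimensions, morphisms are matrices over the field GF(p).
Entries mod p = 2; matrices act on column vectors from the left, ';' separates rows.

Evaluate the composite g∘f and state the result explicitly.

  e0=[1,0,0] f-->[0,0] g-->[0,0]
  e1=[0,1,0] f-->[0,1] g-->[0,1]
  e2=[0,0,1] f-->[1,0] g-->[0,0]
composite: (0 0 0; 0 1 0)

Answer: (0 0 0; 0 1 0)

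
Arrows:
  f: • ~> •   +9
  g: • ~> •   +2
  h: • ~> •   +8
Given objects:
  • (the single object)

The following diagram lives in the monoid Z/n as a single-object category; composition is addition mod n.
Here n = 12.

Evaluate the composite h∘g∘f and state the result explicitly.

  0 +9≡9 +2≡11 +8≡7  (mod 12)
composite: +7

Answer: +7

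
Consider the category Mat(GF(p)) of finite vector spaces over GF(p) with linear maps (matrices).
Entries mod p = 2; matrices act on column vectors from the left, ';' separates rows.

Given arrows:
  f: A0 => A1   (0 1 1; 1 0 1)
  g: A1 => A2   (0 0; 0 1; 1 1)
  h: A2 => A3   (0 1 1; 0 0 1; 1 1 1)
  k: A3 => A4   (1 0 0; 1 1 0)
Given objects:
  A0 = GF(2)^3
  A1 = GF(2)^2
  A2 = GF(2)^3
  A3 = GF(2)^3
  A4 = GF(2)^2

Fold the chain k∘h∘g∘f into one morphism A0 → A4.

  e0=(1,0,0) f=>(0,1) g=>(0,1,1) h=>(0,1,0) k=>(0,1)
  e1=(0,1,0) f=>(1,0) g=>(0,0,1) h=>(1,1,1) k=>(1,0)
  e2=(0,0,1) f=>(1,1) g=>(0,1,0) h=>(1,0,1) k=>(1,1)
⟦path⟧: (0 1 1; 1 0 1)

Answer: (0 1 1; 1 0 1)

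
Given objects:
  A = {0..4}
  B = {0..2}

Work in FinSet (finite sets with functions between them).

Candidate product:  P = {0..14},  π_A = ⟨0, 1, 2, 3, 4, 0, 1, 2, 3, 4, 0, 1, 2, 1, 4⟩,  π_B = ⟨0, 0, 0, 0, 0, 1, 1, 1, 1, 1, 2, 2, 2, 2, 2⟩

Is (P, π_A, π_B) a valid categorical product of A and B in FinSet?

|A|·|B| = 5·3 = 15;  |P| = 15
Check the pairing map k ↦ (π_A(k), π_B(k)):
  0 ↦ (0,0)
  1 ↦ (1,0)
  2 ↦ (2,0)
  3 ↦ (3,0)
  4 ↦ (4,0)
  5 ↦ (0,1)
  6 ↦ (1,1)
  7 ↦ (2,1)
  8 ↦ (3,1)
  9 ↦ (4,1)
  10 ↦ (0,2)
  11 ↦ (1,2)
  12 ↦ (2,2)
  13 ↦ (1,2)  ✗ repeats pair of k=11
  14 ↦ (4,2)
distinct pairs in image: 14 / 15 needed
  → (1,2) hit at k=11 and k=13

Answer: NOT A VALID PRODUCT — duplicate pair at indices 11,13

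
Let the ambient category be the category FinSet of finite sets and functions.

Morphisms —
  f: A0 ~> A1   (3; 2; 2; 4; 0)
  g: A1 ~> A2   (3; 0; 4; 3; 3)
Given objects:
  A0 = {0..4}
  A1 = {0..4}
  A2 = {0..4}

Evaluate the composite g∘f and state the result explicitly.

Answer: (3; 4; 4; 3; 3)

Work:
  0 f~>3 g~>3
  1 f~>2 g~>4
  2 f~>2 g~>4
  3 f~>4 g~>3
  4 f~>0 g~>3
result: (3; 4; 4; 3; 3)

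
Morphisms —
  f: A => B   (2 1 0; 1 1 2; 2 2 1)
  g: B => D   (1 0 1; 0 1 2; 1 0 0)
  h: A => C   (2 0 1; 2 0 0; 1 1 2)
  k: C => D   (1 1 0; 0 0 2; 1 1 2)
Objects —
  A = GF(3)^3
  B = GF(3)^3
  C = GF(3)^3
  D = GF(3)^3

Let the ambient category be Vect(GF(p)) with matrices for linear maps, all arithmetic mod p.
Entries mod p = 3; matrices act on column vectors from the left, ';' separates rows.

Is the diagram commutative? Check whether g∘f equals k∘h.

Along f;g (path 1):
  e0=(1,0,0) f=>(2,1,2) g=>(1,2,2)
  e1=(0,1,0) f=>(1,1,2) g=>(0,2,1)
  e2=(0,0,1) f=>(0,2,1) g=>(1,1,0)
  ⟦path⟧₁ = (1 0 1; 2 2 1; 2 1 0)
Along h;k (path 2):
  e0=(1,0,0) h=>(2,2,1) k=>(1,2,0)
  e1=(0,1,0) h=>(0,0,1) k=>(0,2,2)
  e2=(0,0,1) h=>(1,0,2) k=>(1,1,2)
  ⟦path⟧₂ = (1 0 1; 2 2 1; 0 2 2)
Equal? NO — does not commute

Answer: DOES NOT COMMUTE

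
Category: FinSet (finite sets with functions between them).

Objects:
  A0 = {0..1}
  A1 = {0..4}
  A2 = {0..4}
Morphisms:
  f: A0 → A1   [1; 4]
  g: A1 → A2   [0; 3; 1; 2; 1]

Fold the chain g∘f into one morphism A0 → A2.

  0 f→1 g→3
  1 f→4 g→1
composite: [3; 1]

Answer: [3; 1]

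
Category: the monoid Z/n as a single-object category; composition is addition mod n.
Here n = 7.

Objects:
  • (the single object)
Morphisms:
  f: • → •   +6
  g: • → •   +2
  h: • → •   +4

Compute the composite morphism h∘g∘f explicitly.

Answer: +5

Trace:
  0 +6≡6 +2≡1 +4≡5  (mod 7)
composite: +5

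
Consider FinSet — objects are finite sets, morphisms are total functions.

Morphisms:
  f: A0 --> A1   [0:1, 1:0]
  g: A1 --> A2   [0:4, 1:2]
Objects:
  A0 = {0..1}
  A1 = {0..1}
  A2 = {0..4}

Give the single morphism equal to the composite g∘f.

Answer: [0:2, 1:4]

Trace:
  0 f-->1 g-->2
  1 f-->0 g-->4
composite: [0:2, 1:4]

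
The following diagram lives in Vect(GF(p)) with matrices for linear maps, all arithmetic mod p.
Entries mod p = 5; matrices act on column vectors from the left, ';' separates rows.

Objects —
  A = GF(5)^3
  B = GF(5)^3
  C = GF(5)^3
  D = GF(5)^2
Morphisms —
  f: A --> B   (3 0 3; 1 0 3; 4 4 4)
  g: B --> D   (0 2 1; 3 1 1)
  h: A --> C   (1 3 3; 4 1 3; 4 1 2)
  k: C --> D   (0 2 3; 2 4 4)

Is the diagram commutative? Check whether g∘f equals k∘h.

Answer: DOES NOT COMMUTE

Work:
Path 1 = f;g:
  e0=[1,0,0] f-->[3,1,4] g-->[1,4]
  e1=[0,1,0] f-->[0,0,4] g-->[4,4]
  e2=[0,0,1] f-->[3,3,4] g-->[0,1]
  composite₁ = (1 4 0; 4 4 1)
Path 2 = h;k:
  e0=[1,0,0] h-->[1,4,4] k-->[0,4]
  e1=[0,1,0] h-->[3,1,1] k-->[0,4]
  e2=[0,0,1] h-->[3,3,2] k-->[2,1]
  composite₂ = (0 0 2; 4 4 1)
Equal? differ; not commutative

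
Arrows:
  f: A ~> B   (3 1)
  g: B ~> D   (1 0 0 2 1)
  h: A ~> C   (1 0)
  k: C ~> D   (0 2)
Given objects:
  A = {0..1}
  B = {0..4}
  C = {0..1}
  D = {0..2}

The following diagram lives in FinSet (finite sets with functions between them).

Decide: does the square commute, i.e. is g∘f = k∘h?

1) trace f;g:
  0 f~>3 g~>2
  1 f~>1 g~>0
  result₁ = (2 0)
2) trace h;k:
  0 h~>1 k~>2
  1 h~>0 k~>0
  result₂ = (2 0)
Equal? same morphism ✓

Answer: COMMUTES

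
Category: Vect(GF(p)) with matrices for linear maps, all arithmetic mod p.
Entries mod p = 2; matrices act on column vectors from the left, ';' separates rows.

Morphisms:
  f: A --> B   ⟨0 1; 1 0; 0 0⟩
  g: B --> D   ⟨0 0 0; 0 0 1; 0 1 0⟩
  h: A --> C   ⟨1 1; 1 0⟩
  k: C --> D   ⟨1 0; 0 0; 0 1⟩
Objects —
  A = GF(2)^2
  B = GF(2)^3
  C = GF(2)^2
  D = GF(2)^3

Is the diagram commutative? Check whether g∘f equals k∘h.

Answer: DOES NOT COMMUTE

Derivation:
Path 1 = f;g:
  e0=[1,0] f-->[0,1,0] g-->[0,0,1]
  e1=[0,1] f-->[1,0,0] g-->[0,0,0]
  result₁ = ⟨0 0; 0 0; 1 0⟩
Path 2 = h;k:
  e0=[1,0] h-->[1,1] k-->[1,0,1]
  e1=[0,1] h-->[1,0] k-->[1,0,0]
  result₂ = ⟨1 1; 0 0; 1 0⟩
Equal? NO — does not commute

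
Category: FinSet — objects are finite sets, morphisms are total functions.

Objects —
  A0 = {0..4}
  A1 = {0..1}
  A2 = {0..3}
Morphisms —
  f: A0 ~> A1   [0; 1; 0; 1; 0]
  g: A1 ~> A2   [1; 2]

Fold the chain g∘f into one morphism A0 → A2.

  0 f~>0 g~>1
  1 f~>1 g~>2
  2 f~>0 g~>1
  3 f~>1 g~>2
  4 f~>0 g~>1
composite: [1; 2; 1; 2; 1]

Answer: [1; 2; 1; 2; 1]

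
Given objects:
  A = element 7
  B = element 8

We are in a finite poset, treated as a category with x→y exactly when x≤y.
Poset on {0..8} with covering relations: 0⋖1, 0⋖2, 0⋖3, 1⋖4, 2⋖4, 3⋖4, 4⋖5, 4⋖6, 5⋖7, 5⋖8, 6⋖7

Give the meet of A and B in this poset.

Answer: A∧B = 5

Trace:
Lower bounds of A=7 and B=8: {0,1,2,3,4,5}
  0 ≤ 5
  1 ≤ 5
  2 ≤ 5
  3 ≤ 5
  4 ≤ 5
  5 ≤ 5
glb = 5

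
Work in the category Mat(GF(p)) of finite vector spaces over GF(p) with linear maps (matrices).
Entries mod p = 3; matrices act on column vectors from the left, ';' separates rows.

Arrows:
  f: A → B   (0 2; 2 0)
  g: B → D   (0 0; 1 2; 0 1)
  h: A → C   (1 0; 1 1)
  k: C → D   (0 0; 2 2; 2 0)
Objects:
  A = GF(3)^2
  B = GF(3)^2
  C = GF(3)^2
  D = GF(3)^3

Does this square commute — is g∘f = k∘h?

Along f;g (path 1):
  e0=⟨1,0⟩ f→⟨0,2⟩ g→⟨0,1,2⟩
  e1=⟨0,1⟩ f→⟨2,0⟩ g→⟨0,2,0⟩
  result₁ = (0 0; 1 2; 2 0)
Along h;k (path 2):
  e0=⟨1,0⟩ h→⟨1,1⟩ k→⟨0,1,2⟩
  e1=⟨0,1⟩ h→⟨0,1⟩ k→⟨0,2,0⟩
  result₂ = (0 0; 1 2; 2 0)
Equal? YES — commutes

Answer: COMMUTES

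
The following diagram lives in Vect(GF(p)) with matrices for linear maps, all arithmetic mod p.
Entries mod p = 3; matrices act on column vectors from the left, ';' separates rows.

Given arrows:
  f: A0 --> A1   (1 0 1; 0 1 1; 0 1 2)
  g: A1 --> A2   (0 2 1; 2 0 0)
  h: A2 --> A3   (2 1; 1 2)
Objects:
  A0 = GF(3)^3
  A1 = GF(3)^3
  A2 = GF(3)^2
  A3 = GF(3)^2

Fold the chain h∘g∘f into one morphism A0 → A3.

Answer: (2 0 1; 1 0 2)

Work:
  e0=(1,0,0) f-->(1,0,0) g-->(0,2) h-->(2,1)
  e1=(0,1,0) f-->(0,1,1) g-->(0,0) h-->(0,0)
  e2=(0,0,1) f-->(1,1,2) g-->(1,2) h-->(1,2)
composite: (2 0 1; 1 0 2)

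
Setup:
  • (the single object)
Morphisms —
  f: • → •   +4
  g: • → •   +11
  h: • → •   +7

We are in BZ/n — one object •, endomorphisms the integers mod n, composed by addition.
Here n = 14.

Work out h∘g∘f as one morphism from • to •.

Answer: +8

Work:
  0 +4≡4 +11≡1 +7≡8  (mod 14)
⟦path⟧: +8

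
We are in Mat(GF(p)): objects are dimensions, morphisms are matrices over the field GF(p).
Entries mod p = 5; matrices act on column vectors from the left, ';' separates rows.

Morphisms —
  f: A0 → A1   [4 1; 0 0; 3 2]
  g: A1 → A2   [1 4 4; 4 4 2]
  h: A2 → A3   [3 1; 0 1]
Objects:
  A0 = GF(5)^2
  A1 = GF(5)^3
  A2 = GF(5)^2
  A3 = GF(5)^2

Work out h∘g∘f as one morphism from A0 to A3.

Answer: [0 0; 2 3]

Work:
  e0=[1,0] f→[4,0,3] g→[1,2] h→[0,2]
  e1=[0,1] f→[1,0,2] g→[4,3] h→[0,3]
composite: [0 0; 2 3]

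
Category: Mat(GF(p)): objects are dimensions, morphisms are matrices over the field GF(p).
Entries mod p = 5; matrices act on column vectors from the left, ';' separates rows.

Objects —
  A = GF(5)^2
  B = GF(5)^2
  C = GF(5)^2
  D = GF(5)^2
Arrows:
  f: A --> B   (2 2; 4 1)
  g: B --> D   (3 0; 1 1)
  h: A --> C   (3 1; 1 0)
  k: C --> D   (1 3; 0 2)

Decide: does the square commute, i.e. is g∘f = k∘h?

Along f;g (path 1):
  e0=⟨1,0⟩ f-->⟨2,4⟩ g-->⟨1,1⟩
  e1=⟨0,1⟩ f-->⟨2,1⟩ g-->⟨1,3⟩
  result₁ = (1 1; 1 3)
Along h;k (path 2):
  e0=⟨1,0⟩ h-->⟨3,1⟩ k-->⟨1,2⟩
  e1=⟨0,1⟩ h-->⟨1,0⟩ k-->⟨1,0⟩
  result₂ = (1 1; 2 0)
Equal? differ; not commutative

Answer: DOES NOT COMMUTE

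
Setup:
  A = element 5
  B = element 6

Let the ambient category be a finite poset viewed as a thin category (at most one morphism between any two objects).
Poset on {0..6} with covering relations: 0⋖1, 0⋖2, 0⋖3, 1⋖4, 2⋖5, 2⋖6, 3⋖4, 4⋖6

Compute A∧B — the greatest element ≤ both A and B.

Common predecessors of 5,6: {0,2}
  0 ≤ 2
  2 ≤ 2
glb = 2

Answer: A∧B = 2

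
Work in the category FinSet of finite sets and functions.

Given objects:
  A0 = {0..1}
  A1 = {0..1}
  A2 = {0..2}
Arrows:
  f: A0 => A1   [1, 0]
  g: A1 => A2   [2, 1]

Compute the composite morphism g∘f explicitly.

  0 f=>1 g=>1
  1 f=>0 g=>2
result: [1, 2]

Answer: [1, 2]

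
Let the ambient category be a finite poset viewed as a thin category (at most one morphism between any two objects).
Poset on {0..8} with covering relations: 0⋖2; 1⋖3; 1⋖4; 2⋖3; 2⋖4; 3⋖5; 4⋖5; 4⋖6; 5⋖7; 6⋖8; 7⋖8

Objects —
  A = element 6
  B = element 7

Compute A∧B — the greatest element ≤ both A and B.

{x : x<=A ∧ x<=B} = {0,1,2,4}  (A=6, B=7)
  0 <= 4
  1 <= 4
  2 <= 4
  4 <= 4
glb = 4

Answer: A∧B = 4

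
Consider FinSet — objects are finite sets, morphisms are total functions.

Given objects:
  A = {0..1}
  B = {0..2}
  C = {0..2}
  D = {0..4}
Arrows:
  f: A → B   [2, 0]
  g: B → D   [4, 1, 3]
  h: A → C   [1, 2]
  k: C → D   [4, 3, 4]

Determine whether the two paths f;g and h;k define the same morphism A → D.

Answer: COMMUTES

Work:
1) trace f;g:
  0 f→2 g→3
  1 f→0 g→4
  result₁ = [3, 4]
2) trace h;k:
  0 h→1 k→3
  1 h→2 k→4
  result₂ = [3, 4]
Equal? YES — commutes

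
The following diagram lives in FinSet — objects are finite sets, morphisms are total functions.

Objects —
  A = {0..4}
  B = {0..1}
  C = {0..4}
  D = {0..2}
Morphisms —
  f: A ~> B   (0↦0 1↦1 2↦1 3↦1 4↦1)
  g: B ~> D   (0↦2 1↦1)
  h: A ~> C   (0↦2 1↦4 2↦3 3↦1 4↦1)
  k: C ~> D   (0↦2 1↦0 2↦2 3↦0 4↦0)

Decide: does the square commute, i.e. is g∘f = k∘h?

Answer: DOES NOT COMMUTE

Trace:
Along f;g (path 1):
  0 f~>0 g~>2
  1 f~>1 g~>1
  2 f~>1 g~>1
  3 f~>1 g~>1
  4 f~>1 g~>1
  result₁ = (0↦2 1↦1 2↦1 3↦1 4↦1)
Along h;k (path 2):
  0 h~>2 k~>2
  1 h~>4 k~>0
  2 h~>3 k~>0
  3 h~>1 k~>0
  4 h~>1 k~>0
  result₂ = (0↦2 1↦0 2↦0 3↦0 4↦0)
Equal? distinct morphisms ✗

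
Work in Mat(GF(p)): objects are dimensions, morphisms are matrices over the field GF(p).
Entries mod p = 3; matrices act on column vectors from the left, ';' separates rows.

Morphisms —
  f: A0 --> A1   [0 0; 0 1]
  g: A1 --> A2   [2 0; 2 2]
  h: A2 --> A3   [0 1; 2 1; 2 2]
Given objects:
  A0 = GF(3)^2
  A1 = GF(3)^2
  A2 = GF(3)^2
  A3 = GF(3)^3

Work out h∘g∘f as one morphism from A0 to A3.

Answer: [0 2; 0 2; 0 1]

Work:
  e0=⟨1,0⟩ f-->⟨0,0⟩ g-->⟨0,0⟩ h-->⟨0,0,0⟩
  e1=⟨0,1⟩ f-->⟨0,1⟩ g-->⟨0,2⟩ h-->⟨2,2,1⟩
composite: [0 2; 0 2; 0 1]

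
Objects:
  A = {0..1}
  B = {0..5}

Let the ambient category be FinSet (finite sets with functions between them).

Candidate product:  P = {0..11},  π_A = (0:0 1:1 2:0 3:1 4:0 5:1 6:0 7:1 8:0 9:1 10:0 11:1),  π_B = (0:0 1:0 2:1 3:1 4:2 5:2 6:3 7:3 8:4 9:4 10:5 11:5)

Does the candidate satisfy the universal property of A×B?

|A|·|B| = 2·6 = 12;  |P| = 12
Check the pairing map k ↦ (π_A(k), π_B(k)):
  0 : (0,0)
  1 : (1,0)
  2 : (0,1)
  3 : (1,1)
  4 : (0,2)
  5 : (1,2)
  6 : (0,3)
  7 : (1,3)
  8 : (0,4)
  9 : (1,4)
  10 : (0,5)
  11 : (1,5)
distinct pairs in image: 12 / 12 needed
  → bijection onto A×B; projections well-typed.

Answer: VALID PRODUCT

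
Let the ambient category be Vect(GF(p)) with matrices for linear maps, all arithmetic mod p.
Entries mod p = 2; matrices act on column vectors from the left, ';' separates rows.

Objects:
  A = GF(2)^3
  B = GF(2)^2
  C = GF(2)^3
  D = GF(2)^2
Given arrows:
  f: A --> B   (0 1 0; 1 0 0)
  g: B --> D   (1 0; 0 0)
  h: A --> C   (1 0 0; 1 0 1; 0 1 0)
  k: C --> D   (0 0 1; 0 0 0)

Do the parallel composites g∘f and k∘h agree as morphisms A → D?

Answer: COMMUTES

Derivation:
Path 1 = f;g:
  e0=[1,0,0] f-->[0,1] g-->[0,0]
  e1=[0,1,0] f-->[1,0] g-->[1,0]
  e2=[0,0,1] f-->[0,0] g-->[0,0]
  ⟦path⟧₁ = (0 1 0; 0 0 0)
Path 2 = h;k:
  e0=[1,0,0] h-->[1,1,0] k-->[0,0]
  e1=[0,1,0] h-->[0,0,1] k-->[1,0]
  e2=[0,0,1] h-->[0,1,0] k-->[0,0]
  ⟦path⟧₂ = (0 1 0; 0 0 0)
Equal? equal; square commutes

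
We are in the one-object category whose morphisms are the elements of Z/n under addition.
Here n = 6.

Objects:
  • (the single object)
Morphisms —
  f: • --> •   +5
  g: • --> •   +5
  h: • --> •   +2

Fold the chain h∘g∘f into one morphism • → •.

Answer: +0

Work:
  0 +5≡5 +5≡4 +2≡0  (mod 6)
result: +0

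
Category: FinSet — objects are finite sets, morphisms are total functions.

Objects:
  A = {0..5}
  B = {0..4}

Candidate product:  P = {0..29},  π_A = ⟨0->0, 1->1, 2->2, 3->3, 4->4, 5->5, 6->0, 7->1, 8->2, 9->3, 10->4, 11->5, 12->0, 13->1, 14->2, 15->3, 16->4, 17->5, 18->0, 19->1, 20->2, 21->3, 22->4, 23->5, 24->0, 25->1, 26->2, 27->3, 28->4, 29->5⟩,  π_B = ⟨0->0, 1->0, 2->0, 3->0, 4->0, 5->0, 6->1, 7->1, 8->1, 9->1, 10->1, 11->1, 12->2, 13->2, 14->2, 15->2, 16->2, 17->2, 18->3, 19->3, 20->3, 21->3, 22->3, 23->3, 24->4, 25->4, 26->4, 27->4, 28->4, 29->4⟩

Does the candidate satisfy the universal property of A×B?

|A|·|B| = 6·5 = 30;  |P| = 30
Check the pairing map k ↦ (π_A(k), π_B(k)):
  0 -> (0,0)
  1 -> (1,0)
  2 -> (2,0)
  3 -> (3,0)
  4 -> (4,0)
  5 -> (5,0)
  6 -> (0,1)
  7 -> (1,1)
  8 -> (2,1)
  9 -> (3,1)
  10 -> (4,1)
  11 -> (5,1)
  12 -> (0,2)
  13 -> (1,2)
  14 -> (2,2)
  15 -> (3,2)
  16 -> (4,2)
  17 -> (5,2)
  18 -> (0,3)
  19 -> (1,3)
  20 -> (2,3)
  21 -> (3,3)
  22 -> (4,3)
  23 -> (5,3)
  24 -> (0,4)
  25 -> (1,4)
  26 -> (2,4)
  27 -> (3,4)
  28 -> (4,4)
  29 -> (5,4)
distinct pairs in image: 30 / 30 needed
  → bijection onto A×B; projections well-typed.

Answer: VALID PRODUCT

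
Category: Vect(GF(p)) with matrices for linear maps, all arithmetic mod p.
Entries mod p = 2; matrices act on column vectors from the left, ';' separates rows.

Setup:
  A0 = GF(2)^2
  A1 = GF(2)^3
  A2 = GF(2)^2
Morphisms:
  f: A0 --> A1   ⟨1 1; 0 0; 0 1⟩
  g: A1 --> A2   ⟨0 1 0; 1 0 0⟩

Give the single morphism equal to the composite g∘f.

Answer: ⟨0 0; 1 1⟩

Work:
  e0=⟨1,0⟩ f-->⟨1,0,0⟩ g-->⟨0,1⟩
  e1=⟨0,1⟩ f-->⟨1,0,1⟩ g-->⟨0,1⟩
composite: ⟨0 0; 1 1⟩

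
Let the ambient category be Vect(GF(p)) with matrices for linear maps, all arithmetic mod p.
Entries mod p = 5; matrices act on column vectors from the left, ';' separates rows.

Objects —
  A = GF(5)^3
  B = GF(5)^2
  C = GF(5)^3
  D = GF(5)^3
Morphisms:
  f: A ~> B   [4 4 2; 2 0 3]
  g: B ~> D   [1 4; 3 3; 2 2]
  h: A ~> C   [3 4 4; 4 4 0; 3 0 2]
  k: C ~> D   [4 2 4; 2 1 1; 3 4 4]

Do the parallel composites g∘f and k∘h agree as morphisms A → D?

Path 1 = f;g:
  e0=(1,0,0) f~>(4,2) g~>(2,3,2)
  e1=(0,1,0) f~>(4,0) g~>(4,2,3)
  e2=(0,0,1) f~>(2,3) g~>(4,0,0)
  result₁ = [2 4 4; 3 2 0; 2 3 0]
Path 2 = h;k:
  e0=(1,0,0) h~>(3,4,3) k~>(2,3,2)
  e1=(0,1,0) h~>(4,4,0) k~>(4,2,3)
  e2=(0,0,1) h~>(4,0,2) k~>(4,0,0)
  result₂ = [2 4 4; 3 2 0; 2 3 0]
Equal? same morphism ✓

Answer: COMMUTES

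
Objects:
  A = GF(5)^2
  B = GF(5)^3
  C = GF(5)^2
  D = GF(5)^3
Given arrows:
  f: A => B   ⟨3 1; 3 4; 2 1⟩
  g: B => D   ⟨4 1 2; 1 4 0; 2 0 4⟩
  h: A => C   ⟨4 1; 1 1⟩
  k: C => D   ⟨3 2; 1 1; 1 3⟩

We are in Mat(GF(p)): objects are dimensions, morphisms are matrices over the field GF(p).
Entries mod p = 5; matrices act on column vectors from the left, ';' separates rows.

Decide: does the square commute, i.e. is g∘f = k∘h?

Along f;g (path 1):
  e0=⟨1,0⟩ f=>⟨3,3,2⟩ g=>⟨4,0,4⟩
  e1=⟨0,1⟩ f=>⟨1,4,1⟩ g=>⟨0,2,1⟩
  ⟦path⟧₁ = ⟨4 0; 0 2; 4 1⟩
Along h;k (path 2):
  e0=⟨1,0⟩ h=>⟨4,1⟩ k=>⟨4,0,2⟩
  e1=⟨0,1⟩ h=>⟨1,1⟩ k=>⟨0,2,4⟩
  ⟦path⟧₂ = ⟨4 0; 0 2; 2 4⟩
Equal? NO — does not commute

Answer: DOES NOT COMMUTE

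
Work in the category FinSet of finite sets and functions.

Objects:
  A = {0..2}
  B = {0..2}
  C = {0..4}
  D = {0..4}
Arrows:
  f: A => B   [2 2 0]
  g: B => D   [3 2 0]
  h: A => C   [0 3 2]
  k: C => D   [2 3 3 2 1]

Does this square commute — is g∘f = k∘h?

Path 1 = f;g:
  0 f=>2 g=>0
  1 f=>2 g=>0
  2 f=>0 g=>3
  ⟦path⟧₁ = [0 0 3]
Path 2 = h;k:
  0 h=>0 k=>2
  1 h=>3 k=>2
  2 h=>2 k=>3
  ⟦path⟧₂ = [2 2 3]
Equal? distinct morphisms ✗

Answer: DOES NOT COMMUTE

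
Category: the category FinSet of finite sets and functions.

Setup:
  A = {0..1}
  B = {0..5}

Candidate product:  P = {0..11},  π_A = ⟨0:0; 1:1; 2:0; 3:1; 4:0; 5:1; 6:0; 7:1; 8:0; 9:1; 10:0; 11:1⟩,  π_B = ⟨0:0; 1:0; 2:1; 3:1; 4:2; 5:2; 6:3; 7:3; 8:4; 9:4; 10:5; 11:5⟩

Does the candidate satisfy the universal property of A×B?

|A|·|B| = 2·6 = 12;  |P| = 12
Check the pairing map k ↦ (π_A(k), π_B(k)):
  0 : (0,0)
  1 : (1,0)
  2 : (0,1)
  3 : (1,1)
  4 : (0,2)
  5 : (1,2)
  6 : (0,3)
  7 : (1,3)
  8 : (0,4)
  9 : (1,4)
  10 : (0,5)
  11 : (1,5)
distinct pairs in image: 12 / 12 needed
  → bijection onto A×B; projections well-typed.

Answer: VALID PRODUCT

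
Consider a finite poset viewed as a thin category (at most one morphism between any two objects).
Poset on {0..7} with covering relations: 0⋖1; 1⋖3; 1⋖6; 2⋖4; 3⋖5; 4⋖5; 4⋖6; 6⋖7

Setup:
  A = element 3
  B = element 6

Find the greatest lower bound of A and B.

Lower bounds of A=3 and B=6: {0,1}
  0 ≤ 1
  1 ≤ 1
glb = 1

Answer: A∧B = 1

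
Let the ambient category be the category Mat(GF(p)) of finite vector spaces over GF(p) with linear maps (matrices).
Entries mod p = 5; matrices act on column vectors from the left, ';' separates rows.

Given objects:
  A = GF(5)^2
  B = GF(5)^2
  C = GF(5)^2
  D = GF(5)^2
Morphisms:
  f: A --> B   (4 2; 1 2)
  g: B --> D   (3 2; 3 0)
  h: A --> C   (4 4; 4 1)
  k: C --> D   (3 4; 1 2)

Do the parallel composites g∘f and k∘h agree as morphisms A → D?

Answer: DOES NOT COMMUTE

Work:
Along f;g (path 1):
  e0=(1,0) f-->(4,1) g-->(4,2)
  e1=(0,1) f-->(2,2) g-->(0,1)
  ⟦path⟧₁ = (4 0; 2 1)
Along h;k (path 2):
  e0=(1,0) h-->(4,4) k-->(3,2)
  e1=(0,1) h-->(4,1) k-->(1,1)
  ⟦path⟧₂ = (3 1; 2 1)
Equal? distinct morphisms ✗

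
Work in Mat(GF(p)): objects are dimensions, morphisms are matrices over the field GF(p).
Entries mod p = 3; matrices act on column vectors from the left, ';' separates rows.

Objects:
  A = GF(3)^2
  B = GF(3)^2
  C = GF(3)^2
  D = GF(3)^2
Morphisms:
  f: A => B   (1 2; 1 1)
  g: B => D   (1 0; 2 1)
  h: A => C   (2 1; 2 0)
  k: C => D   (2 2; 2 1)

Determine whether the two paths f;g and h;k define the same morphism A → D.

Answer: DOES NOT COMMUTE

Derivation:
Path 1 = f;g:
  e0=[1,0] f=>[1,1] g=>[1,0]
  e1=[0,1] f=>[2,1] g=>[2,2]
  result₁ = (1 2; 0 2)
Path 2 = h;k:
  e0=[1,0] h=>[2,2] k=>[2,0]
  e1=[0,1] h=>[1,0] k=>[2,2]
  result₂ = (2 2; 0 2)
Equal? distinct morphisms ✗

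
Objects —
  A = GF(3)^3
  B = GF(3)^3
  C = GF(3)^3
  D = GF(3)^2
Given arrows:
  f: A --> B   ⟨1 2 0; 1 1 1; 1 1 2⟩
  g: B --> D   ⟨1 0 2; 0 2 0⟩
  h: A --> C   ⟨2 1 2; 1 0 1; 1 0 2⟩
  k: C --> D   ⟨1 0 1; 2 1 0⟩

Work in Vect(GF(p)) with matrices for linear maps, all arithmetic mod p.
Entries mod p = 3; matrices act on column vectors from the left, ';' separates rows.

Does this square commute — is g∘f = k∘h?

1) trace f;g:
  e0=⟨1,0,0⟩ f-->⟨1,1,1⟩ g-->⟨0,2⟩
  e1=⟨0,1,0⟩ f-->⟨2,1,1⟩ g-->⟨1,2⟩
  e2=⟨0,0,1⟩ f-->⟨0,1,2⟩ g-->⟨1,2⟩
  ⟦path⟧₁ = ⟨0 1 1; 2 2 2⟩
2) trace h;k:
  e0=⟨1,0,0⟩ h-->⟨2,1,1⟩ k-->⟨0,2⟩
  e1=⟨0,1,0⟩ h-->⟨1,0,0⟩ k-->⟨1,2⟩
  e2=⟨0,0,1⟩ h-->⟨2,1,2⟩ k-->⟨1,2⟩
  ⟦path⟧₂ = ⟨0 1 1; 2 2 2⟩
Equal? equal; square commutes

Answer: COMMUTES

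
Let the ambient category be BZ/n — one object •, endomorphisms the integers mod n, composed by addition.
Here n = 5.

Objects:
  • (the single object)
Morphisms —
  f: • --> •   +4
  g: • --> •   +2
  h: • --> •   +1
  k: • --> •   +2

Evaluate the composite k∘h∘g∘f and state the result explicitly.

  0 +4≡4 +2≡1 +1≡2 +2≡4  (mod 5)
composite: +4

Answer: +4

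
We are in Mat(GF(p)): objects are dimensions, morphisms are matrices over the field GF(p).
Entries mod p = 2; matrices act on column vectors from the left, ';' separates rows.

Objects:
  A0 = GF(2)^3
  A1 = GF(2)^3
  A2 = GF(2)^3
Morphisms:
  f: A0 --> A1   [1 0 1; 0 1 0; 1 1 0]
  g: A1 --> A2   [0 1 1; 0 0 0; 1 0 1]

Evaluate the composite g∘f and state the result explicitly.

Answer: [1 0 0; 0 0 0; 0 1 1]

Work:
  e0=[1,0,0] f-->[1,0,1] g-->[1,0,0]
  e1=[0,1,0] f-->[0,1,1] g-->[0,0,1]
  e2=[0,0,1] f-->[1,0,0] g-->[0,0,1]
result: [1 0 0; 0 0 0; 0 1 1]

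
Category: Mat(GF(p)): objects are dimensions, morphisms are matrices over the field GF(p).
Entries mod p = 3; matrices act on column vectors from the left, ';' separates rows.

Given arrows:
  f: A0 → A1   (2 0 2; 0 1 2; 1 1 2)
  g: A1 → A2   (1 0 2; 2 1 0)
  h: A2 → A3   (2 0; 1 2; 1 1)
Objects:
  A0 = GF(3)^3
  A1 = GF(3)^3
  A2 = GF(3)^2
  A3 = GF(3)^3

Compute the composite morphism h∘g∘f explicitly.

Answer: (2 1 0; 0 1 0; 2 0 0)

Trace:
  e0=(1,0,0) f→(2,0,1) g→(1,1) h→(2,0,2)
  e1=(0,1,0) f→(0,1,1) g→(2,1) h→(1,1,0)
  e2=(0,0,1) f→(2,2,2) g→(0,0) h→(0,0,0)
composite: (2 1 0; 0 1 0; 2 0 0)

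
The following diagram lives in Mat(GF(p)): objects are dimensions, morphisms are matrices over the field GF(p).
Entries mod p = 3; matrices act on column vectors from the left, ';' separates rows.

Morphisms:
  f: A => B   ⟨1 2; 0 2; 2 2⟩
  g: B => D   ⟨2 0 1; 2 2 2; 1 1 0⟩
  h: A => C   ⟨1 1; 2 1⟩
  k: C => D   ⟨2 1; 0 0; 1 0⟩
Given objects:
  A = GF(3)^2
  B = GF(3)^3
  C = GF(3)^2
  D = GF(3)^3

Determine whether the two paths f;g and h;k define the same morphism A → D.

Along f;g (path 1):
  e0=[1,0] f=>[1,0,2] g=>[1,0,1]
  e1=[0,1] f=>[2,2,2] g=>[0,0,1]
  ⟦path⟧₁ = ⟨1 0; 0 0; 1 1⟩
Along h;k (path 2):
  e0=[1,0] h=>[1,2] k=>[1,0,1]
  e1=[0,1] h=>[1,1] k=>[0,0,1]
  ⟦path⟧₂ = ⟨1 0; 0 0; 1 1⟩
Equal? same morphism ✓

Answer: COMMUTES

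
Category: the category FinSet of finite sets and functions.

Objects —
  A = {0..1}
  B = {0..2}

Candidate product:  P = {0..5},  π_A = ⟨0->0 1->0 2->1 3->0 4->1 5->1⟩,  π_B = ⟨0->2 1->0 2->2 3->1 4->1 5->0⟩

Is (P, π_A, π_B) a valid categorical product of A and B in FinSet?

Answer: VALID PRODUCT

Trace:
|A|·|B| = 2·3 = 6;  |P| = 6
Check the pairing map k ↦ (π_A(k), π_B(k)):
  0 -> (0,2)
  1 -> (0,0)
  2 -> (1,2)
  3 -> (0,1)
  4 -> (1,1)
  5 -> (1,0)
distinct pairs in image: 6 / 6 needed
  → bijection onto A×B; projections well-typed.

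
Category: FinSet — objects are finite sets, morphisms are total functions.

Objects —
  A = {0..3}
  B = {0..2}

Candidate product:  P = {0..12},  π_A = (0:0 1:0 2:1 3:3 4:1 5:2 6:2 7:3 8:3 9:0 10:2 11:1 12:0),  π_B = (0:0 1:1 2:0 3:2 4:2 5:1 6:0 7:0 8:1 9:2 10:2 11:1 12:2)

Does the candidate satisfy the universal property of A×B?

|A|·|B| = 4·3 = 12;  |P| = 13
  → cardinalities differ; no bijection possible.

Answer: NOT A VALID PRODUCT — |P|=13 ≠ |A|·|B|=12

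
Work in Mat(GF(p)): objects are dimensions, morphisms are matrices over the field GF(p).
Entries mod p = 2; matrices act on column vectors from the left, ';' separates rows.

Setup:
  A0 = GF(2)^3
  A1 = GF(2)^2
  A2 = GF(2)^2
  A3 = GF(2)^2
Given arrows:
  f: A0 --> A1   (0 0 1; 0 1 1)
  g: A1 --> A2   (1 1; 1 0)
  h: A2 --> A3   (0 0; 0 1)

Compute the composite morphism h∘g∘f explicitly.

Answer: (0 0 0; 0 0 1)

Derivation:
  e0=(1,0,0) f-->(0,0) g-->(0,0) h-->(0,0)
  e1=(0,1,0) f-->(0,1) g-->(1,0) h-->(0,0)
  e2=(0,0,1) f-->(1,1) g-->(0,1) h-->(0,1)
⟦path⟧: (0 0 0; 0 0 1)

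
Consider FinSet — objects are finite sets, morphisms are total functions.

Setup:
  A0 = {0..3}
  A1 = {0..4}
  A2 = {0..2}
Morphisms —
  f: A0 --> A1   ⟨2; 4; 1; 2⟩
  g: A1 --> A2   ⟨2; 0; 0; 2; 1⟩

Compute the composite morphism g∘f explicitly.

Answer: ⟨0; 1; 0; 0⟩

Trace:
  0 f-->2 g-->0
  1 f-->4 g-->1
  2 f-->1 g-->0
  3 f-->2 g-->0
result: ⟨0; 1; 0; 0⟩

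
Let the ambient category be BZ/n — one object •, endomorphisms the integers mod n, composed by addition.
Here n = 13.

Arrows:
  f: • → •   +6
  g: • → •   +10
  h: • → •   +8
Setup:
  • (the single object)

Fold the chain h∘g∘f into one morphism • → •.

Answer: +11

Trace:
  0 +6≡6 +10≡3 +8≡11  (mod 13)
result: +11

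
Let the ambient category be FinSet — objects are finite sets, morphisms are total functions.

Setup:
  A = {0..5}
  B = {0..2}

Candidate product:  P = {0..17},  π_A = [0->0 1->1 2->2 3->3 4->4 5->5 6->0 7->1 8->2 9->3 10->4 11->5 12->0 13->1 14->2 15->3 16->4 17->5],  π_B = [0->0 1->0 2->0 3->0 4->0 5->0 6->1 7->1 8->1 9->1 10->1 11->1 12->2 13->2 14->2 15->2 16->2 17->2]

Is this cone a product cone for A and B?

|A|·|B| = 6·3 = 18;  |P| = 18
Check the pairing map k ↦ (π_A(k), π_B(k)):
  0 -> (0,0)
  1 -> (1,0)
  2 -> (2,0)
  3 -> (3,0)
  4 -> (4,0)
  5 -> (5,0)
  6 -> (0,1)
  7 -> (1,1)
  8 -> (2,1)
  9 -> (3,1)
  10 -> (4,1)
  11 -> (5,1)
  12 -> (0,2)
  13 -> (1,2)
  14 -> (2,2)
  15 -> (3,2)
  16 -> (4,2)
  17 -> (5,2)
distinct pairs in image: 18 / 18 needed
  → bijection onto A×B; projections well-typed.

Answer: VALID PRODUCT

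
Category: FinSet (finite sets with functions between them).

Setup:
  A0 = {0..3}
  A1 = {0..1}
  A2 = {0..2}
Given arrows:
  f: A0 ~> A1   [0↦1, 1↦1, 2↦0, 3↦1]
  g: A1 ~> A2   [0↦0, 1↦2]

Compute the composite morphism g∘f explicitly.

Answer: [0↦2, 1↦2, 2↦0, 3↦2]

Work:
  0 f~>1 g~>2
  1 f~>1 g~>2
  2 f~>0 g~>0
  3 f~>1 g~>2
result: [0↦2, 1↦2, 2↦0, 3↦2]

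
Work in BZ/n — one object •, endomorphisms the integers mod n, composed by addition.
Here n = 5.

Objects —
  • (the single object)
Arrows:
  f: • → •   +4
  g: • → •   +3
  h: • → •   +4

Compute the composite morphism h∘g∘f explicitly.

Answer: +1

Trace:
  0 +4≡4 +3≡2 +4≡1  (mod 5)
⟦path⟧: +1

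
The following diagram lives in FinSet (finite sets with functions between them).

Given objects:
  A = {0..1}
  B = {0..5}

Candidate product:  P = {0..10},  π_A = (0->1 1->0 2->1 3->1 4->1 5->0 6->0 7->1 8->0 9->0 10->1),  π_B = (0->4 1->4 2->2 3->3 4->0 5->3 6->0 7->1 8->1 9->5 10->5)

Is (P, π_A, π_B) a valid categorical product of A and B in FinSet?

Answer: NOT A VALID PRODUCT — |P|=11 ≠ |A|·|B|=12

Work:
|A|·|B| = 2·6 = 12;  |P| = 11
  → cardinalities differ; no bijection possible.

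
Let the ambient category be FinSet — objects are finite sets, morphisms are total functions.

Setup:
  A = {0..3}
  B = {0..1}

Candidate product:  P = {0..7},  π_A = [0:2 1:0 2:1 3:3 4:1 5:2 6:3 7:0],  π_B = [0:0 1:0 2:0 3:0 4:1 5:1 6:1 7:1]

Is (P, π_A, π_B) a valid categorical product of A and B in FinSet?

Answer: VALID PRODUCT

Trace:
|A|·|B| = 4·2 = 8;  |P| = 8
Check the pairing map k ↦ (π_A(k), π_B(k)):
  0 : (2,0)
  1 : (0,0)
  2 : (1,0)
  3 : (3,0)
  4 : (1,1)
  5 : (2,1)
  6 : (3,1)
  7 : (0,1)
distinct pairs in image: 8 / 8 needed
  → bijection onto A×B; projections well-typed.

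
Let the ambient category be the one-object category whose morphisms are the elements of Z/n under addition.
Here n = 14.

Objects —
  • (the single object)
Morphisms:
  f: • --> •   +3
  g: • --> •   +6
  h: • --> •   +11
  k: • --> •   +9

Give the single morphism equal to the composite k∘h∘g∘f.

  0 +3≡3 +6≡9 +11≡6 +9≡1  (mod 14)
composite: +1

Answer: +1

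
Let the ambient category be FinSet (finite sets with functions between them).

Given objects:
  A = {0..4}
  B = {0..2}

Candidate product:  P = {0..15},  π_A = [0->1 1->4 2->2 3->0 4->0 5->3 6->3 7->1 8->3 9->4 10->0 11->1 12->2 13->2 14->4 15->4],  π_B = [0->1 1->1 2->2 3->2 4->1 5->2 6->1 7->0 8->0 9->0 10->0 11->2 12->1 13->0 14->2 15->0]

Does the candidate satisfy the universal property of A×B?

|A|·|B| = 5·3 = 15;  |P| = 16
  → cardinalities differ; no bijection possible.

Answer: NOT A VALID PRODUCT — |P|=16 ≠ |A|·|B|=15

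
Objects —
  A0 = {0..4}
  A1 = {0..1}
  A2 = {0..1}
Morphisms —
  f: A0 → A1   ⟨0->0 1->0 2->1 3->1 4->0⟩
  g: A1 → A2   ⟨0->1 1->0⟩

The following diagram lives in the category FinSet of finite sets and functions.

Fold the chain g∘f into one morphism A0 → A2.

Answer: ⟨0->1 1->1 2->0 3->0 4->1⟩

Trace:
  0 f→0 g→1
  1 f→0 g→1
  2 f→1 g→0
  3 f→1 g→0
  4 f→0 g→1
result: ⟨0->1 1->1 2->0 3->0 4->1⟩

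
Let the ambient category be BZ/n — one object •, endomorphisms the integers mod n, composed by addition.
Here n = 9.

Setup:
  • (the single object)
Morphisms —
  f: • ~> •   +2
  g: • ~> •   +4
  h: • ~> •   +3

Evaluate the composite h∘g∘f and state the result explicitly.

Answer: +0

Work:
  0 +2≡2 +4≡6 +3≡0  (mod 9)
result: +0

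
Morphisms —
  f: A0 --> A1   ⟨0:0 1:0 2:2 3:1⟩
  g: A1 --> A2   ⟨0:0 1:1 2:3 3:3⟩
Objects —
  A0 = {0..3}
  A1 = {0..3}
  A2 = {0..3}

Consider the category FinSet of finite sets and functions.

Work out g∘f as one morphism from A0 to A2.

Answer: ⟨0:0 1:0 2:3 3:1⟩

Derivation:
  0 f-->0 g-->0
  1 f-->0 g-->0
  2 f-->2 g-->3
  3 f-->1 g-->1
⟦path⟧: ⟨0:0 1:0 2:3 3:1⟩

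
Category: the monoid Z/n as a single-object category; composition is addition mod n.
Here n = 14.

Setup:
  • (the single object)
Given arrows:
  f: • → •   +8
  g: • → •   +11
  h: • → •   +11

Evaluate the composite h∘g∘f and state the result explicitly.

Answer: +2

Derivation:
  0 +8≡8 +11≡5 +11≡2  (mod 14)
composite: +2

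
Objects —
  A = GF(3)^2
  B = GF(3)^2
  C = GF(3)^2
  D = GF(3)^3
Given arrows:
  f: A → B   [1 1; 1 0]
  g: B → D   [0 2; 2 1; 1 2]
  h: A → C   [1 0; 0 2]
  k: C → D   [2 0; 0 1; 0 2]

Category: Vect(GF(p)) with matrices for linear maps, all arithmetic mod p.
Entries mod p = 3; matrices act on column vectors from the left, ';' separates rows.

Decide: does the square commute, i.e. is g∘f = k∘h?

Answer: COMMUTES

Derivation:
1) trace f;g:
  e0=⟨1,0⟩ f→⟨1,1⟩ g→⟨2,0,0⟩
  e1=⟨0,1⟩ f→⟨1,0⟩ g→⟨0,2,1⟩
  result₁ = [2 0; 0 2; 0 1]
2) trace h;k:
  e0=⟨1,0⟩ h→⟨1,0⟩ k→⟨2,0,0⟩
  e1=⟨0,1⟩ h→⟨0,2⟩ k→⟨0,2,1⟩
  result₂ = [2 0; 0 2; 0 1]
Equal? YES — commutes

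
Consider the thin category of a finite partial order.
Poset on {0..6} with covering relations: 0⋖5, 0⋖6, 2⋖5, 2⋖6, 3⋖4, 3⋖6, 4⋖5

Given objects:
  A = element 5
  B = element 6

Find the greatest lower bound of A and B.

Common predecessors of 5,6: {0,2,3}
  maximal lower bounds 0 and 2 are incomparable: neither 0≤2 nor 2≤0
→ no greatest lower bound exists

Answer: NO MEET EXISTS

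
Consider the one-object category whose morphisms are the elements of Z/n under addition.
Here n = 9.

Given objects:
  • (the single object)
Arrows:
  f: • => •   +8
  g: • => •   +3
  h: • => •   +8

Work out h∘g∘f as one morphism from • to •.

Answer: +1

Trace:
  0 +8≡8 +3≡2 +8≡1  (mod 9)
⟦path⟧: +1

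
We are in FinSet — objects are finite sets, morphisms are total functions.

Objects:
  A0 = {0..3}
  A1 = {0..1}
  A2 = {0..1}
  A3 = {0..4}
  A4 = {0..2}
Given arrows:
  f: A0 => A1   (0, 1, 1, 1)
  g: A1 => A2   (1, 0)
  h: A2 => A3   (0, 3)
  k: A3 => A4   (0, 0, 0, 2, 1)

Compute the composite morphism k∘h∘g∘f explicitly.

Answer: (2, 0, 0, 0)

Derivation:
  0 f=>0 g=>1 h=>3 k=>2
  1 f=>1 g=>0 h=>0 k=>0
  2 f=>1 g=>0 h=>0 k=>0
  3 f=>1 g=>0 h=>0 k=>0
result: (2, 0, 0, 0)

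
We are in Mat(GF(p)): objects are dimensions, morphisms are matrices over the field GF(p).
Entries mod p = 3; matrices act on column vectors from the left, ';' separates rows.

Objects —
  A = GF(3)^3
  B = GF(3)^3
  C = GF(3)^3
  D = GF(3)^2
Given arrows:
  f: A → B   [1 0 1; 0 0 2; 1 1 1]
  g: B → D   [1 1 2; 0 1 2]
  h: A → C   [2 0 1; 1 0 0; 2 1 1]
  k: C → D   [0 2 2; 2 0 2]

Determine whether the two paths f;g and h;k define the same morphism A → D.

Path 1 = f;g:
  e0=(1,0,0) f→(1,0,1) g→(0,2)
  e1=(0,1,0) f→(0,0,1) g→(2,2)
  e2=(0,0,1) f→(1,2,1) g→(2,1)
  composite₁ = [0 2 2; 2 2 1]
Path 2 = h;k:
  e0=(1,0,0) h→(2,1,2) k→(0,2)
  e1=(0,1,0) h→(0,0,1) k→(2,2)
  e2=(0,0,1) h→(1,0,1) k→(2,1)
  composite₂ = [0 2 2; 2 2 1]
Equal? YES — commutes

Answer: COMMUTES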